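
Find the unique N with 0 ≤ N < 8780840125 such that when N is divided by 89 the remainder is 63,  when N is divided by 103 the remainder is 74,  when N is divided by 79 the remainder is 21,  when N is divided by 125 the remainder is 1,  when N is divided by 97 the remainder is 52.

7971415626

Combine the congruences pairwise.
From N ≡ 63 (mod 89) write N = 63 + 89t. Substituting into N ≡ 74 (mod 103) gives 89t ≡ 11 (mod 103), and since 89⁻¹ ≡ 22 (mod 103), t ≡ 36. Hence N ≡ 63 + 89·36 = 3267 (mod 9167).
From N ≡ 3267 (mod 9167) write N = 3267 + 9167t. Substituting into N ≡ 21 (mod 79) gives 9167t ≡ 72 (mod 79), and since 3⁻¹ ≡ 53 (mod 79), t ≡ 24. Hence N ≡ 3267 + 9167·24 = 223275 (mod 724193).
From N ≡ 223275 (mod 724193) write N = 223275 + 724193t. Substituting into N ≡ 1 (mod 125) gives 724193t ≡ 101 (mod 125), and since 68⁻¹ ≡ 57 (mod 125), t ≡ 7. Hence N ≡ 223275 + 724193·7 = 5292626 (mod 90524125).
From N ≡ 5292626 (mod 90524125) write N = 5292626 + 90524125t. Substituting into N ≡ 52 (mod 97) gives 90524125t ≡ 37 (mod 97), and since 39⁻¹ ≡ 5 (mod 97), t ≡ 88. Hence N ≡ 5292626 + 90524125·88 = 7971415626 (mod 8780840125).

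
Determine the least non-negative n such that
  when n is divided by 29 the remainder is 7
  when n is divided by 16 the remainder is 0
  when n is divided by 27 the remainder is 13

11056

The moduli are pairwise coprime; M = 29·16·27 = 12528.
M/29 = 432; 432 ≡ 26 (mod 29); 26·19 ≡ 1, so inverse 19.
M/16 = 783; 783 ≡ 15 (mod 16); 15·15 ≡ 1, so inverse 15.
M/27 = 464; 464 ≡ 5 (mod 27); 5·11 ≡ 1, so inverse 11.
n ≡ 7·432·19 + 0·783·15 + 13·464·11 = 123808.
123808 mod 12528 = 11056.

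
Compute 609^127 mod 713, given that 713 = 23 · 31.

359

Mod 23: 609 ≡ 11; by Fermat, exponent reduces to 127 mod 22 = 17; 11^17 ≡ 14 (mod 23).
Mod 31: 609 ≡ 20; by Fermat, exponent reduces to 127 mod 30 = 7; 20^7 ≡ 18 (mod 31).
Combine by CRT: x ≡ 14 (mod 23), x ≡ 18 (mod 31) ⇒ x ≡ 359 (mod 713).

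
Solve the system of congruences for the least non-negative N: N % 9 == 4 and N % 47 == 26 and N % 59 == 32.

4162

The moduli are pairwise coprime; M = 9·47·59 = 24957.
M/9 = 2773; 2773 ≡ 1 (mod 9), inverse 1.
M/47 = 531; 531 ≡ 14 (mod 47); 14·37 ≡ 1, so inverse 37.
M/59 = 423; 423 ≡ 10 (mod 59); 10·6 ≡ 1, so inverse 6.
N ≡ 4·2773·1 + 26·531·37 + 32·423·6 = 603130.
603130 mod 24957 = 4162.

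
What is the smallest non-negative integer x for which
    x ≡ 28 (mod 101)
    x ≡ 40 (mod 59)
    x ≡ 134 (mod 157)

831763

The moduli are pairwise coprime; N = 101·59·157 = 935563.
N/101 = 9263; 9263 ≡ 72 (mod 101); 72·94 ≡ 1, so inverse 94.
N/59 = 15857; 15857 ≡ 45 (mod 59); 45·21 ≡ 1, so inverse 21.
N/157 = 5959; 5959 ≡ 150 (mod 157); 150·112 ≡ 1, so inverse 112.
x ≡ 28·9263·94 + 40·15857·21 + 134·5959·112 = 127132768.
127132768 mod 935563 = 831763.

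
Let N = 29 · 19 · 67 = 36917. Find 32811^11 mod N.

3120

Mod 29: 32811 ≡ 12; 12^11 ≡ 17 (mod 29).
Mod 19: 32811 ≡ 17; 17^11 ≡ 4 (mod 19).
Mod 67: 32811 ≡ 48; 48^11 ≡ 38 (mod 67).
Combine by CRT: x ≡ 17 (mod 29), x ≡ 4 (mod 19), x ≡ 38 (mod 67) ⇒ x ≡ 3120 (mod 36917).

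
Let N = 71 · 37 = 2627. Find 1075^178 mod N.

Mod 71: 1075 ≡ 10; by Fermat, exponent reduces to 178 mod 70 = 38; 10^38 ≡ 6 (mod 71).
Mod 37: 1075 ≡ 2; by Fermat, exponent reduces to 178 mod 36 = 34; 2^34 ≡ 28 (mod 37).
Combine by CRT: x ≡ 6 (mod 71), x ≡ 28 (mod 37) ⇒ x ≡ 361 (mod 2627).

361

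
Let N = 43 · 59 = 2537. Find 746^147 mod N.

Mod 43: 746 ≡ 15; by Fermat, exponent reduces to 147 mod 42 = 21; 15^21 ≡ 1 (mod 43).
Mod 59: 746 ≡ 38; by Fermat, exponent reduces to 147 mod 58 = 31; 38^31 ≡ 31 (mod 59).
Combine by CRT: x ≡ 1 (mod 43), x ≡ 31 (mod 59) ⇒ x ≡ 1506 (mod 2537).

1506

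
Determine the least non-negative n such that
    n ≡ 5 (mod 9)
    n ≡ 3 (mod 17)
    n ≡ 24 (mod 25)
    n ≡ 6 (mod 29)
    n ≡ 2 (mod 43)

The moduli are pairwise coprime; M = 9·17·25·29·43 = 4769775.
M/9 = 529975; 529975 ≡ 1 (mod 9), inverse 1.
M/17 = 280575; 280575 ≡ 7 (mod 17); 7·5 ≡ 1, so inverse 5.
M/25 = 190791; 190791 ≡ 16 (mod 25); 16·11 ≡ 1, so inverse 11.
M/29 = 164475; 164475 ≡ 16 (mod 29); 16·20 ≡ 1, so inverse 20.
M/43 = 110925; 110925 ≡ 28 (mod 43); 28·20 ≡ 1, so inverse 20.
n ≡ 5·529975·1 + 3·280575·5 + 24·190791·11 + 6·164475·20 + 2·110925·20 = 81401324.
81401324 mod 4769775 = 315149.

315149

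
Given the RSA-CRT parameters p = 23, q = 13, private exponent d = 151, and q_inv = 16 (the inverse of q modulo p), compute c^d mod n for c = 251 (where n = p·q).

d_p = d mod (p−1) = 151 mod 22 = 19; d_q = d mod (q−1) = 7.
m₁ = c^(d_p) mod p: c ≡ 21 (mod 23), and 21^19 mod 23 = 20.
m₂ = c^(d_q) mod q: c ≡ 4 (mod 13), and 4^7 mod 13 = 4.
h = q_inv·(m₁ − m₂) mod p = 16·(20 − 4) mod 23 = 3.
m = m₂ + h·q = 4 + 3·13 = 43.

43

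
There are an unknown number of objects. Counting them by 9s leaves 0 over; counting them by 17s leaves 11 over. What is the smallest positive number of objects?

45

From N ≡ 0 (mod 9) write N = 0 + 9t. Substituting into N ≡ 11 (mod 17) gives 9t ≡ 11 (mod 17), and since 9⁻¹ ≡ 2 (mod 17), t ≡ 5. Hence N ≡ 0 + 9·5 = 45 (mod 153).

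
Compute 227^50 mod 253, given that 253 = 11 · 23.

Mod 11: 227 ≡ 7; since 10 | 50, by Fermat 7^50 ≡ 1 (mod 11).
Mod 23: 227 ≡ 20; by Fermat, exponent reduces to 50 mod 22 = 6; 20^6 ≡ 16 (mod 23).
Combine by CRT: x ≡ 1 (mod 11), x ≡ 16 (mod 23) ⇒ x ≡ 177 (mod 253).

177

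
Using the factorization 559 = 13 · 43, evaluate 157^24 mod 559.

Mod 13: 157 ≡ 1; since 12 | 24, by Fermat 1^24 ≡ 1 (mod 13).
Mod 43: 157 ≡ 28; 28^24 ≡ 21 (mod 43).
Combine by CRT: x ≡ 1 (mod 13), x ≡ 21 (mod 43) ⇒ x ≡ 365 (mod 559).

365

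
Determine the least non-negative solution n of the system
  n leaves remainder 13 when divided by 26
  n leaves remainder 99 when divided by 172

Combine the congruences pairwise.
gcd(26, 172) = 2 and 2 | (99 − 13), so the pair is consistent; merging gives n ≡ 1131 (mod 2236), where 2236 = lcm(26, 172).
The solution is unique modulo lcm(26, 172) = 2236.

1131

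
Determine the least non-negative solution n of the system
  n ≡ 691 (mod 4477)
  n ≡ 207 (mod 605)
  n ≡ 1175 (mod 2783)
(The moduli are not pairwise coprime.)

Combine the congruences pairwise.
gcd(4477, 605) = 121 and 121 | (207 − 691), so the pair is consistent; merging gives n ≡ 14122 (mod 22385), where 22385 = lcm(4477, 605).
gcd(22385, 2783) = 121 and 121 | (1175 − 14122), so the pair is consistent; merging gives n ≡ 193202 (mod 514855), where 514855 = lcm(22385, 2783).
The solution is unique modulo lcm(4477, 605, 2783) = 514855.

193202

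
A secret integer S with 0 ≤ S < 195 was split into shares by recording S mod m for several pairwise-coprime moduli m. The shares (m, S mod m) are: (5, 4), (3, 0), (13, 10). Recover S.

114

Combine the congruences pairwise.
From S ≡ 4 (mod 5) write S = 4 + 5t. Substituting into S ≡ 0 (mod 3) gives 5t ≡ 2 (mod 3), and since 2⁻¹ ≡ 2 (mod 3), t ≡ 1. Hence S ≡ 4 + 5·1 = 9 (mod 15).
From S ≡ 9 (mod 15) write S = 9 + 15t. Substituting into S ≡ 10 (mod 13) gives 15t ≡ 1 (mod 13), and since 2⁻¹ ≡ 7 (mod 13), t ≡ 7. Hence S ≡ 9 + 15·7 = 114 (mod 195).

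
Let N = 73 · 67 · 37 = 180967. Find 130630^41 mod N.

Mod 73: 130630 ≡ 33; 33^41 ≡ 53 (mod 73).
Mod 67: 130630 ≡ 47; 47^41 ≡ 16 (mod 67).
Mod 37: 130630 ≡ 20; by Fermat, exponent reduces to 41 mod 36 = 5; 20^5 ≡ 18 (mod 37).
Combine by CRT: x ≡ 53 (mod 73), x ≡ 16 (mod 67), x ≡ 18 (mod 37) ⇒ x ≡ 5309 (mod 180967).

5309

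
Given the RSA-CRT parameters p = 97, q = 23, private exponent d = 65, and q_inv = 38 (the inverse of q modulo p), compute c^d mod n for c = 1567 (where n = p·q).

1204

d_p = d mod (p−1) = 65 mod 96 = 65; d_q = d mod (q−1) = 21.
m₁ = c^(d_p) mod p: c ≡ 15 (mod 97), and 15^65 mod 97 = 40.
m₂ = c^(d_q) mod q: c ≡ 3 (mod 23), and 3^21 mod 23 = 8.
h = q_inv·(m₁ − m₂) mod p = 38·(40 − 8) mod 97 = 52.
m = m₂ + h·q = 8 + 52·23 = 1204.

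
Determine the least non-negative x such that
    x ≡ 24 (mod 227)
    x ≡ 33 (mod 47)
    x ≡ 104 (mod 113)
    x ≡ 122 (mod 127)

70840595

The moduli are pairwise coprime; N = 227·47·113·127 = 153110819.
N/227 = 674497; 674497 ≡ 80 (mod 227); 80·105 ≡ 1, so inverse 105.
N/47 = 3257677; 3257677 ≡ 13 (mod 47); 13·29 ≡ 1, so inverse 29.
N/113 = 1354963; 1354963 ≡ 93 (mod 113); 93·96 ≡ 1, so inverse 96.
N/127 = 1205597; 1205597 ≡ 113 (mod 127); 113·9 ≡ 1, so inverse 9.
x ≡ 24·674497·105 + 33·3257677·29 + 104·1354963·96 + 122·1205597·9 = 19669025427.
19669025427 mod 153110819 = 70840595.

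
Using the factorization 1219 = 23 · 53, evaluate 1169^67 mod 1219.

Mod 23: 1169 ≡ 19; by Fermat, exponent reduces to 67 mod 22 = 1; 19^1 ≡ 19 (mod 23).
Mod 53: 1169 ≡ 3; by Fermat, exponent reduces to 67 mod 52 = 15; 3^15 ≡ 5 (mod 53).
Combine by CRT: x ≡ 19 (mod 23), x ≡ 5 (mod 53) ⇒ x ≡ 111 (mod 1219).

111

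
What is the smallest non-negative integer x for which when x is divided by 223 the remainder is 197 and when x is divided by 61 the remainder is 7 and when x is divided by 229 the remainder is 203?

The moduli are pairwise coprime; N = 223·61·229 = 3115087.
N/223 = 13969; 13969 ≡ 143 (mod 223); 143·131 ≡ 1, so inverse 131.
N/61 = 51067; 51067 ≡ 10 (mod 61); 10·55 ≡ 1, so inverse 55.
N/229 = 13603; 13603 ≡ 92 (mod 229); 92·117 ≡ 1, so inverse 117.
x ≡ 197·13969·131 + 7·51067·55 + 203·13603·117 = 703243631.
703243631 mod 3115087 = 2349056.

2349056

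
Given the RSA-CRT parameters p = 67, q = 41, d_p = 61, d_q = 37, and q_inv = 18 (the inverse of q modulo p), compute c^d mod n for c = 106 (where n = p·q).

6

m₁ = c^(d_p) mod p: c ≡ 39 (mod 67), and 39^61 mod 67 = 6.
m₂ = c^(d_q) mod q: c ≡ 24 (mod 41), and 24^37 mod 41 = 6.
h = q_inv·(m₁ − m₂) mod p = 18·(6 − 6) mod 67 = 0.
m = m₂ + h·q = 6 + 0·41 = 6.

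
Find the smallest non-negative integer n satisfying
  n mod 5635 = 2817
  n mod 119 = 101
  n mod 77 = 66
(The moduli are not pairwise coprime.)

Combine the congruences pairwise.
gcd(5635, 119) = 7 and 7 | (101 − 2817), so the pair is consistent; merging gives n ≡ 53532 (mod 95795), where 95795 = lcm(5635, 119).
gcd(95795, 77) = 7 and 7 | (66 − 53532), so the pair is consistent; merging gives n ≡ 724097 (mod 1053745), where 1053745 = lcm(95795, 77).
The solution is unique modulo lcm(5635, 119, 77) = 1053745.

724097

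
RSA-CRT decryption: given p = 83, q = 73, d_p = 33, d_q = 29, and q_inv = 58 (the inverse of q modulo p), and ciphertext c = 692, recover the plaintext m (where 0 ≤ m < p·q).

m₁ = c^(d_p) mod p: c ≡ 28 (mod 83), and 28^33 mod 83 = 4.
m₂ = c^(d_q) mod q: c ≡ 35 (mod 73), and 35^29 mod 73 = 67.
h = q_inv·(m₁ − m₂) mod p = 58·(4 − 67) mod 83 = 81.
m = m₂ + h·q = 67 + 81·73 = 5980.

5980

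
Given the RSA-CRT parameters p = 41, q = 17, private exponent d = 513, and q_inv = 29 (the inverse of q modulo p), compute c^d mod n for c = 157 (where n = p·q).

463

d_p = d mod (p−1) = 513 mod 40 = 33; d_q = d mod (q−1) = 1.
m₁ = c^(d_p) mod p: c ≡ 34 (mod 41), and 34^33 mod 41 = 12.
m₂ = c^(d_q) mod q: c ≡ 4 (mod 17), and 4^1 mod 17 = 4.
h = q_inv·(m₁ − m₂) mod p = 29·(12 − 4) mod 41 = 27.
m = m₂ + h·q = 4 + 27·17 = 463.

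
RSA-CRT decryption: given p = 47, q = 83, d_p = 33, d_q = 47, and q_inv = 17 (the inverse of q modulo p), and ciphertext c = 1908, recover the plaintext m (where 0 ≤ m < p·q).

3153

m₁ = c^(d_p) mod p: c ≡ 28 (mod 47), and 28^33 mod 47 = 4.
m₂ = c^(d_q) mod q: c ≡ 82 (mod 83), and 82^47 mod 83 = 82.
h = q_inv·(m₁ − m₂) mod p = 17·(4 − 82) mod 47 = 37.
m = m₂ + h·q = 82 + 37·83 = 3153.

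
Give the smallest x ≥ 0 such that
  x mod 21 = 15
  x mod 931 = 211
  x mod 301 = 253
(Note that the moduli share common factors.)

21624

gcd(21, 931) = 7 and 7 | (211 − 15), so the pair is consistent; merging gives x ≡ 2073 (mod 2793), where 2793 = lcm(21, 931).
gcd(2793, 301) = 7 and 7 | (253 − 2073), so the pair is consistent; merging gives x ≡ 21624 (mod 120099), where 120099 = lcm(2793, 301).
The solution is unique modulo lcm(21, 931, 301) = 120099.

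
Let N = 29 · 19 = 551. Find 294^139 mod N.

196

Mod 29: 294 ≡ 4; by Fermat, exponent reduces to 139 mod 28 = 27; 4^27 ≡ 22 (mod 29).
Mod 19: 294 ≡ 9; by Fermat, exponent reduces to 139 mod 18 = 13; 9^13 ≡ 6 (mod 19).
Combine by CRT: x ≡ 22 (mod 29), x ≡ 6 (mod 19) ⇒ x ≡ 196 (mod 551).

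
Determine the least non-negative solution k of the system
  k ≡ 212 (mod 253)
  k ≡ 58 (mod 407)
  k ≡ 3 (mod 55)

28548

gcd(253, 407) = 11 and 11 | (58 − 212), so the pair is consistent; merging gives k ≡ 465 (mod 9361), where 9361 = lcm(253, 407).
gcd(9361, 55) = 11 and 11 | (3 − 465), so the pair is consistent; merging gives k ≡ 28548 (mod 46805), where 46805 = lcm(9361, 55).
The solution is unique modulo lcm(253, 407, 55) = 46805.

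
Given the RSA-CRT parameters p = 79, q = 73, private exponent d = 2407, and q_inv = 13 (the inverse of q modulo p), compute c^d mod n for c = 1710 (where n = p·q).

3338

d_p = d mod (p−1) = 2407 mod 78 = 67; d_q = d mod (q−1) = 31.
m₁ = c^(d_p) mod p: c ≡ 51 (mod 79), and 51^67 mod 79 = 20.
m₂ = c^(d_q) mod q: c ≡ 31 (mod 73), and 31^31 mod 73 = 53.
h = q_inv·(m₁ − m₂) mod p = 13·(20 − 53) mod 79 = 45.
m = m₂ + h·q = 53 + 45·73 = 3338.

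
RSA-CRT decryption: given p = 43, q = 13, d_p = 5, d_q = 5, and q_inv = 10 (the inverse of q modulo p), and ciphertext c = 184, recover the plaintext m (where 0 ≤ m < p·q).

m₁ = c^(d_p) mod p: c ≡ 12 (mod 43), and 12^5 mod 43 = 34.
m₂ = c^(d_q) mod q: c ≡ 2 (mod 13), and 2^5 mod 13 = 6.
h = q_inv·(m₁ − m₂) mod p = 10·(34 − 6) mod 43 = 22.
m = m₂ + h·q = 6 + 22·13 = 292.

292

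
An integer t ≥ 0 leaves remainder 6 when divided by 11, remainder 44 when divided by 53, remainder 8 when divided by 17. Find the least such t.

6298

Combine the congruences pairwise.
From t ≡ 6 (mod 11) write t = 6 + 11s. Substituting into t ≡ 44 (mod 53) gives 11s ≡ 38 (mod 53), and since 11⁻¹ ≡ 29 (mod 53), s ≡ 42. Hence t ≡ 6 + 11·42 = 468 (mod 583).
From t ≡ 468 (mod 583) write t = 468 + 583s. Substituting into t ≡ 8 (mod 17) gives 583s ≡ 16 (mod 17), and since 5⁻¹ ≡ 7 (mod 17), s ≡ 10. Hence t ≡ 468 + 583·10 = 6298 (mod 9911).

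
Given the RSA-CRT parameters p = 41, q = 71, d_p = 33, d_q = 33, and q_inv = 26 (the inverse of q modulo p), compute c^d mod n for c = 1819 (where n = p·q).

m₁ = c^(d_p) mod p: c ≡ 15 (mod 41), and 15^33 mod 41 = 35.
m₂ = c^(d_q) mod q: c ≡ 44 (mod 71), and 44^33 mod 71 = 56.
h = q_inv·(m₁ − m₂) mod p = 26·(35 − 56) mod 41 = 28.
m = m₂ + h·q = 56 + 28·71 = 2044.

2044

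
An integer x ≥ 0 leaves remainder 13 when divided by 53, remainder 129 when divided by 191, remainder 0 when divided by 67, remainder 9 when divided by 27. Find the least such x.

The moduli are pairwise coprime; N = 53·191·67·27 = 18312507.
N/53 = 345519; 345519 ≡ 12 (mod 53); 12·31 ≡ 1, so inverse 31.
N/191 = 95877; 95877 ≡ 186 (mod 191); 186·38 ≡ 1, so inverse 38.
N/67 = 273321; 273321 ≡ 28 (mod 67); 28·12 ≡ 1, so inverse 12.
N/27 = 678241; 678241 ≡ 1 (mod 27), inverse 1.
x ≡ 13·345519·31 + 129·95877·38 + 0·273321·12 + 9·678241·1 = 615337380.
615337380 mod 18312507 = 11024649.

11024649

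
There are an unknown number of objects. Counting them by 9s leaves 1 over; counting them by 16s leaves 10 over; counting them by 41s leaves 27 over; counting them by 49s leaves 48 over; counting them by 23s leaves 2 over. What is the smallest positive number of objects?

The moduli are pairwise coprime; M = 9·16·41·49·23 = 6653808.
M/9 = 739312; 739312 ≡ 7 (mod 9); 7·4 ≡ 1, so inverse 4.
M/16 = 415863; 415863 ≡ 7 (mod 16); 7·7 ≡ 1, so inverse 7.
M/41 = 162288; 162288 ≡ 10 (mod 41); 10·37 ≡ 1, so inverse 37.
M/49 = 135792; 135792 ≡ 13 (mod 49); 13·34 ≡ 1, so inverse 34.
M/23 = 289296; 289296 ≡ 2 (mod 23); 2·12 ≡ 1, so inverse 12.
N ≡ 1·739312·4 + 10·415863·7 + 27·162288·37 + 48·135792·34 + 2·289296·12 = 422749018.
422749018 mod 6653808 = 3559114.

3559114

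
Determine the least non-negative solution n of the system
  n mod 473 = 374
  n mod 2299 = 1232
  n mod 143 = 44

Combine the congruences pairwise.
gcd(473, 2299) = 11 and 11 | (1232 − 374), so the pair is consistent; merging gives n ≡ 31119 (mod 98857), where 98857 = lcm(473, 2299).
gcd(98857, 143) = 11 and 11 | (44 − 31119), so the pair is consistent; merging gives n ≡ 1217403 (mod 1285141), where 1285141 = lcm(98857, 143).
The solution is unique modulo lcm(473, 2299, 143) = 1285141.

1217403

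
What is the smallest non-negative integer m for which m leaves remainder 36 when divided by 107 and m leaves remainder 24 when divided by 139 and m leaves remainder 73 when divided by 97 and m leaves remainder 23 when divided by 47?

The moduli are pairwise coprime; N = 107·139·97·47 = 67806007.
N/107 = 633701; 633701 ≡ 47 (mod 107); 47·41 ≡ 1, so inverse 41.
N/139 = 487813; 487813 ≡ 62 (mod 139); 62·74 ≡ 1, so inverse 74.
N/97 = 699031; 699031 ≡ 49 (mod 97); 49·2 ≡ 1, so inverse 2.
N/47 = 1442681; 1442681 ≡ 16 (mod 47); 16·3 ≡ 1, so inverse 3.
m ≡ 36·633701·41 + 24·487813·74 + 73·699031·2 + 23·1442681·3 = 2003302079.
2003302079 mod 67806007 = 36927876.

36927876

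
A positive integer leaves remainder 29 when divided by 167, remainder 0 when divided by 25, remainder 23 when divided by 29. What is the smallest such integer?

10550

Combine the congruences pairwise.
From m ≡ 29 (mod 167) write m = 29 + 167t. Substituting into m ≡ 0 (mod 25) gives 167t ≡ 21 (mod 25), and since 17⁻¹ ≡ 3 (mod 25), t ≡ 13. Hence m ≡ 29 + 167·13 = 2200 (mod 4175).
From m ≡ 2200 (mod 4175) write m = 2200 + 4175t. Substituting into m ≡ 23 (mod 29) gives 4175t ≡ 27 (mod 29), and since 28⁻¹ ≡ 28 (mod 29), t ≡ 2. Hence m ≡ 2200 + 4175·2 = 10550 (mod 121075).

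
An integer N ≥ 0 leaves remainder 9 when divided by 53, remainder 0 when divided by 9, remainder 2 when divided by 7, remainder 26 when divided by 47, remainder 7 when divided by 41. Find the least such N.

577656

Combine the congruences pairwise.
From N ≡ 9 (mod 53) write N = 9 + 53t. Substituting into N ≡ 0 (mod 9) gives 53t ≡ 0 (mod 9), and since 8⁻¹ ≡ 8 (mod 9), t ≡ 0. Hence N ≡ 9 + 53·0 = 9 (mod 477).
From N ≡ 9 (mod 477) write N = 9 + 477t. Substituting into N ≡ 2 (mod 7) gives 477t ≡ 0 (mod 7), and since 1⁻¹ ≡ 1 (mod 7), t ≡ 0. Hence N ≡ 9 + 477·0 = 9 (mod 3339).
From N ≡ 9 (mod 3339) write N = 9 + 3339t. Substituting into N ≡ 26 (mod 47) gives 3339t ≡ 17 (mod 47), and since 2⁻¹ ≡ 24 (mod 47), t ≡ 32. Hence N ≡ 9 + 3339·32 = 106857 (mod 156933).
From N ≡ 106857 (mod 156933) write N = 106857 + 156933t. Substituting into N ≡ 7 (mod 41) gives 156933t ≡ 37 (mod 41), and since 26⁻¹ ≡ 30 (mod 41), t ≡ 3. Hence N ≡ 106857 + 156933·3 = 577656 (mod 6434253).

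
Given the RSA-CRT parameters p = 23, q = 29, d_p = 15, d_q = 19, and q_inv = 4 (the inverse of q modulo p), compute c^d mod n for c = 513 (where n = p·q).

198

m₁ = c^(d_p) mod p: c ≡ 7 (mod 23), and 7^15 mod 23 = 14.
m₂ = c^(d_q) mod q: c ≡ 20 (mod 29), and 20^19 mod 29 = 24.
h = q_inv·(m₁ − m₂) mod p = 4·(14 − 24) mod 23 = 6.
m = m₂ + h·q = 24 + 6·29 = 198.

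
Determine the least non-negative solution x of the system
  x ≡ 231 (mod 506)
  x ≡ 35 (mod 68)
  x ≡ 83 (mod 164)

gcd(506, 68) = 2 and 2 | (35 − 231), so the pair is consistent; merging gives x ≡ 16423 (mod 17204), where 17204 = lcm(506, 68).
gcd(17204, 164) = 4 and 4 | (83 − 16423), so the pair is consistent; merging gives x ≡ 480931 (mod 705364), where 705364 = lcm(17204, 164).
The solution is unique modulo lcm(506, 68, 164) = 705364.

480931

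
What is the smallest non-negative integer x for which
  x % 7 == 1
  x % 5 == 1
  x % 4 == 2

The moduli are pairwise coprime; N = 7·5·4 = 140.
N/7 = 20; 20 ≡ 6 (mod 7); 6·6 ≡ 1, so inverse 6.
N/5 = 28; 28 ≡ 3 (mod 5); 3·2 ≡ 1, so inverse 2.
N/4 = 35; 35 ≡ 3 (mod 4); 3·3 ≡ 1, so inverse 3.
x ≡ 1·20·6 + 1·28·2 + 2·35·3 = 386.
386 mod 140 = 106.

106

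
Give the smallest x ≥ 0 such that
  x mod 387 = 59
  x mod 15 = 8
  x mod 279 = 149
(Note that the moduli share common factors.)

gcd(387, 15) = 3 and 3 | (8 − 59), so the pair is consistent; merging gives x ≡ 833 (mod 1935), where 1935 = lcm(387, 15).
gcd(1935, 279) = 9 and 9 | (149 − 833), so the pair is consistent; merging gives x ≡ 14378 (mod 59985), where 59985 = lcm(1935, 279).
The solution is unique modulo lcm(387, 15, 279) = 59985.

14378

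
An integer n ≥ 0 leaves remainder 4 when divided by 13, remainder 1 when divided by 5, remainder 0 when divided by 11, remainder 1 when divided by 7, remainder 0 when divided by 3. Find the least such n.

The moduli are pairwise coprime; M = 13·5·11·7·3 = 15015.
M/13 = 1155; 1155 ≡ 11 (mod 13); 11·6 ≡ 1, so inverse 6.
M/5 = 3003; 3003 ≡ 3 (mod 5); 3·2 ≡ 1, so inverse 2.
M/11 = 1365; 1365 ≡ 1 (mod 11), inverse 1.
M/7 = 2145; 2145 ≡ 3 (mod 7); 3·5 ≡ 1, so inverse 5.
M/3 = 5005; 5005 ≡ 1 (mod 3), inverse 1.
n ≡ 4·1155·6 + 1·3003·2 + 0·1365·1 + 1·2145·5 + 0·5005·1 = 44451.
44451 mod 15015 = 14421.

14421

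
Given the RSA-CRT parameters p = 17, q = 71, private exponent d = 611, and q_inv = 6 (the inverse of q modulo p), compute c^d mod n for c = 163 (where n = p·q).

422

d_p = d mod (p−1) = 611 mod 16 = 3; d_q = d mod (q−1) = 51.
m₁ = c^(d_p) mod p: c ≡ 10 (mod 17), and 10^3 mod 17 = 14.
m₂ = c^(d_q) mod q: c ≡ 21 (mod 71), and 21^51 mod 71 = 67.
h = q_inv·(m₁ − m₂) mod p = 6·(14 − 67) mod 17 = 5.
m = m₂ + h·q = 67 + 5·71 = 422.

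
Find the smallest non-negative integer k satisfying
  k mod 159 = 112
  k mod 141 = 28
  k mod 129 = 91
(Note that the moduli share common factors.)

gcd(159, 141) = 3 and 3 | (28 − 112), so the pair is consistent; merging gives k ≡ 1861 (mod 7473), where 7473 = lcm(159, 141).
gcd(7473, 129) = 3 and 3 | (91 − 1861), so the pair is consistent; merging gives k ≡ 293308 (mod 321339), where 321339 = lcm(7473, 129).
The solution is unique modulo lcm(159, 141, 129) = 321339.

293308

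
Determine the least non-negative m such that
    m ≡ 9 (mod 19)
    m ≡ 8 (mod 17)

From m ≡ 9 (mod 19) write m = 9 + 19t. Substituting into m ≡ 8 (mod 17) gives 19t ≡ 16 (mod 17), and since 2⁻¹ ≡ 9 (mod 17), t ≡ 8. Hence m ≡ 9 + 19·8 = 161 (mod 323).

161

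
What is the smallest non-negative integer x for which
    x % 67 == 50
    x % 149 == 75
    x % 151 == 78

Combine the congruences pairwise.
From x ≡ 50 (mod 67) write x = 50 + 67t. Substituting into x ≡ 75 (mod 149) gives 67t ≡ 25 (mod 149), and since 67⁻¹ ≡ 129 (mod 149), t ≡ 96. Hence x ≡ 50 + 67·96 = 6482 (mod 9983).
From x ≡ 6482 (mod 9983) write x = 6482 + 9983t. Substituting into x ≡ 78 (mod 151) gives 9983t ≡ 89 (mod 151), and since 17⁻¹ ≡ 80 (mod 151), t ≡ 23. Hence x ≡ 6482 + 9983·23 = 236091 (mod 1507433).

236091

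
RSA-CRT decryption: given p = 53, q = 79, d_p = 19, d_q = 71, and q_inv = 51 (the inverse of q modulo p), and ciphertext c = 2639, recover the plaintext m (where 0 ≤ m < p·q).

m₁ = c^(d_p) mod p: c ≡ 42 (mod 53), and 42^19 mod 53 = 36.
m₂ = c^(d_q) mod q: c ≡ 32 (mod 79), and 32^71 mod 79 = 16.
h = q_inv·(m₁ − m₂) mod p = 51·(36 − 16) mod 53 = 13.
m = m₂ + h·q = 16 + 13·79 = 1043.

1043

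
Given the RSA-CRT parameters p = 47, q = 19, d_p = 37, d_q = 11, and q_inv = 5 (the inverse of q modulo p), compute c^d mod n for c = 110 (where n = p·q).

554

m₁ = c^(d_p) mod p: c ≡ 16 (mod 47), and 16^37 mod 47 = 37.
m₂ = c^(d_q) mod q: c ≡ 15 (mod 19), and 15^11 mod 19 = 3.
h = q_inv·(m₁ − m₂) mod p = 5·(37 − 3) mod 47 = 29.
m = m₂ + h·q = 3 + 29·19 = 554.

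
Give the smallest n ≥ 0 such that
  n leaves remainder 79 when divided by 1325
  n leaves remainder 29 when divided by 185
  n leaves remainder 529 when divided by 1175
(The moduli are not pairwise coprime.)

Combine the congruences pairwise.
gcd(1325, 185) = 5 and 5 | (29 − 79), so the pair is consistent; merging gives n ≡ 30554 (mod 49025), where 49025 = lcm(1325, 185).
gcd(49025, 1175) = 25 and 25 | (529 − 30554), so the pair is consistent; merging gives n ≡ 128604 (mod 2304175), where 2304175 = lcm(49025, 1175).
The solution is unique modulo lcm(1325, 185, 1175) = 2304175.

128604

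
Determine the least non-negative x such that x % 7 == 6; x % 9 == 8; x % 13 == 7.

The moduli are pairwise coprime; N = 7·9·13 = 819.
N/7 = 117; 117 ≡ 5 (mod 7); 5·3 ≡ 1, so inverse 3.
N/9 = 91; 91 ≡ 1 (mod 9), inverse 1.
N/13 = 63; 63 ≡ 11 (mod 13); 11·6 ≡ 1, so inverse 6.
x ≡ 6·117·3 + 8·91·1 + 7·63·6 = 5480.
5480 mod 819 = 566.

566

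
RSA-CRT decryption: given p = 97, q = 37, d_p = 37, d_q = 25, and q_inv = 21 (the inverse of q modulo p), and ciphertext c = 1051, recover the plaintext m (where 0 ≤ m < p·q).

m₁ = c^(d_p) mod p: c ≡ 81 (mod 97), and 81^37 mod 97 = 81.
m₂ = c^(d_q) mod q: c ≡ 15 (mod 37), and 15^25 mod 37 = 2.
h = q_inv·(m₁ − m₂) mod p = 21·(81 − 2) mod 97 = 10.
m = m₂ + h·q = 2 + 10·37 = 372.

372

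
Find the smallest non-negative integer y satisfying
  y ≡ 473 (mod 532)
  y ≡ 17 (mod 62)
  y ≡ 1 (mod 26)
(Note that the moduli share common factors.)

120173

Combine the congruences pairwise.
gcd(532, 62) = 2 and 2 | (17 − 473), so the pair is consistent; merging gives y ≡ 4729 (mod 16492), where 16492 = lcm(532, 62).
gcd(16492, 26) = 2 and 2 | (1 − 4729), so the pair is consistent; merging gives y ≡ 120173 (mod 214396), where 214396 = lcm(16492, 26).
The solution is unique modulo lcm(532, 62, 26) = 214396.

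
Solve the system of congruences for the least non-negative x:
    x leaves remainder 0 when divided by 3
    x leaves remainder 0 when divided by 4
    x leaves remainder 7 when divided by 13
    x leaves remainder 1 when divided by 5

From x ≡ 0 (mod 3) write x = 0 + 3t. Substituting into x ≡ 0 (mod 4) gives 3t ≡ 0 (mod 4), and since 3⁻¹ ≡ 3 (mod 4), t ≡ 0. Hence x ≡ 0 + 3·0 = 0 (mod 12).
From x ≡ 0 (mod 12) write x = 0 + 12t. Substituting into x ≡ 7 (mod 13) gives 12t ≡ 7 (mod 13), and since 12⁻¹ ≡ 12 (mod 13), t ≡ 6. Hence x ≡ 0 + 12·6 = 72 (mod 156).
From x ≡ 72 (mod 156) write x = 72 + 156t. Substituting into x ≡ 1 (mod 5) gives 156t ≡ 4 (mod 5), and since 1⁻¹ ≡ 1 (mod 5), t ≡ 4. Hence x ≡ 72 + 156·4 = 696 (mod 780).

696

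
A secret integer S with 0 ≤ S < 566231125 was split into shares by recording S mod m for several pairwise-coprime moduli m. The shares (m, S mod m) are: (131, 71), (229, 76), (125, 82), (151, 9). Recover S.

From S ≡ 71 (mod 131) write S = 71 + 131t. Substituting into S ≡ 76 (mod 229) gives 131t ≡ 5 (mod 229), and since 131⁻¹ ≡ 7 (mod 229), t ≡ 35. Hence S ≡ 71 + 131·35 = 4656 (mod 29999).
From S ≡ 4656 (mod 29999) write S = 4656 + 29999t. Substituting into S ≡ 82 (mod 125) gives 29999t ≡ 51 (mod 125), and since 124⁻¹ ≡ 124 (mod 125), t ≡ 74. Hence S ≡ 4656 + 29999·74 = 2224582 (mod 3749875).
From S ≡ 2224582 (mod 3749875) write S = 2224582 + 3749875t. Substituting into S ≡ 9 (mod 151) gives 3749875t ≡ 110 (mod 151), and since 92⁻¹ ≡ 87 (mod 151), t ≡ 57. Hence S ≡ 2224582 + 3749875·57 = 215967457 (mod 566231125).

215967457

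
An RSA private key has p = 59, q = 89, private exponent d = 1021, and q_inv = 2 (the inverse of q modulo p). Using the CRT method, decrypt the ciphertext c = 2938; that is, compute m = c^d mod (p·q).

d_p = d mod (p−1) = 1021 mod 58 = 35; d_q = d mod (q−1) = 53.
m₁ = c^(d_p) mod p: c ≡ 47 (mod 59), and 47^35 mod 59 = 6.
m₂ = c^(d_q) mod q: c ≡ 1 (mod 89), and 1^53 mod 89 = 1.
h = q_inv·(m₁ − m₂) mod p = 2·(6 − 1) mod 59 = 10.
m = m₂ + h·q = 1 + 10·89 = 891.

891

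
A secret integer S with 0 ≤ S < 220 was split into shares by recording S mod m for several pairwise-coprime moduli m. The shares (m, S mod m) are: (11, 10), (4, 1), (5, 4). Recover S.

109

From S ≡ 10 (mod 11) write S = 10 + 11t. Substituting into S ≡ 1 (mod 4) gives 11t ≡ 3 (mod 4), and since 3⁻¹ ≡ 3 (mod 4), t ≡ 1. Hence S ≡ 10 + 11·1 = 21 (mod 44).
From S ≡ 21 (mod 44) write S = 21 + 44t. Substituting into S ≡ 4 (mod 5) gives 44t ≡ 3 (mod 5), and since 4⁻¹ ≡ 4 (mod 5), t ≡ 2. Hence S ≡ 21 + 44·2 = 109 (mod 220).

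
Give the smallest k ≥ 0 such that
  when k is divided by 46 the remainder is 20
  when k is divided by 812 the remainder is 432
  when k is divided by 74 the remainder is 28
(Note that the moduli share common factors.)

Combine the congruences pairwise.
gcd(46, 812) = 2 and 2 | (432 − 20), so the pair is consistent; merging gives k ≡ 16672 (mod 18676), where 18676 = lcm(46, 812).
gcd(18676, 74) = 2 and 2 | (28 − 16672), so the pair is consistent; merging gives k ≡ 464896 (mod 691012), where 691012 = lcm(18676, 74).
The solution is unique modulo lcm(46, 812, 74) = 691012.

464896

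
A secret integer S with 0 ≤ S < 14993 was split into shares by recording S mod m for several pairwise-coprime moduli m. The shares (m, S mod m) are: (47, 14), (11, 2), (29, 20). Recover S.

12751

The moduli are pairwise coprime; N = 47·11·29 = 14993.
N/47 = 319; 319 ≡ 37 (mod 47); 37·14 ≡ 1, so inverse 14.
N/11 = 1363; 1363 ≡ 10 (mod 11); 10·10 ≡ 1, so inverse 10.
N/29 = 517; 517 ≡ 24 (mod 29); 24·23 ≡ 1, so inverse 23.
S ≡ 14·319·14 + 2·1363·10 + 20·517·23 = 327604.
327604 mod 14993 = 12751.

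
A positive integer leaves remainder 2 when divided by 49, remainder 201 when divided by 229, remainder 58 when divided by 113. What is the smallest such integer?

929483

From m ≡ 2 (mod 49) write m = 2 + 49t. Substituting into m ≡ 201 (mod 229) gives 49t ≡ 199 (mod 229), and since 49⁻¹ ≡ 215 (mod 229), t ≡ 191. Hence m ≡ 2 + 49·191 = 9361 (mod 11221).
From m ≡ 9361 (mod 11221) write m = 9361 + 11221t. Substituting into m ≡ 58 (mod 113) gives 11221t ≡ 76 (mod 113), and since 34⁻¹ ≡ 10 (mod 113), t ≡ 82. Hence m ≡ 9361 + 11221·82 = 929483 (mod 1267973).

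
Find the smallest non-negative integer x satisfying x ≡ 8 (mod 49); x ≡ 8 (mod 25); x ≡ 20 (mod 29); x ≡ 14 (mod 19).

The moduli are pairwise coprime; N = 49·25·29·19 = 674975.
N/49 = 13775; 13775 ≡ 6 (mod 49); 6·41 ≡ 1, so inverse 41.
N/25 = 26999; 26999 ≡ 24 (mod 25); 24·24 ≡ 1, so inverse 24.
N/29 = 23275; 23275 ≡ 17 (mod 29); 17·12 ≡ 1, so inverse 12.
N/19 = 35525; 35525 ≡ 14 (mod 19); 14·15 ≡ 1, so inverse 15.
x ≡ 8·13775·41 + 8·26999·24 + 20·23275·12 + 14·35525·15 = 22748258.
22748258 mod 674975 = 474083.

474083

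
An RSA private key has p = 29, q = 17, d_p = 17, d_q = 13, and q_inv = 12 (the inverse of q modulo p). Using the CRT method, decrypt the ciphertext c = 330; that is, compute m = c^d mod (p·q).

m₁ = c^(d_p) mod p: c ≡ 11 (mod 29), and 11^17 mod 29 = 3.
m₂ = c^(d_q) mod q: c ≡ 7 (mod 17), and 7^13 mod 17 = 6.
h = q_inv·(m₁ − m₂) mod p = 12·(3 − 6) mod 29 = 22.
m = m₂ + h·q = 6 + 22·17 = 380.

380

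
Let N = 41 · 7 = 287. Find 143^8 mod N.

37

Mod 41: 143 ≡ 20; 20^8 ≡ 37 (mod 41).
Mod 7: 143 ≡ 3; by Fermat, exponent reduces to 8 mod 6 = 2; 3^2 ≡ 2 (mod 7).
Combine by CRT: x ≡ 37 (mod 41), x ≡ 2 (mod 7) ⇒ x ≡ 37 (mod 287).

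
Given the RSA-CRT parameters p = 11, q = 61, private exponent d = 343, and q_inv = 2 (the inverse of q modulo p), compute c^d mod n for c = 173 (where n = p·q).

336

d_p = d mod (p−1) = 343 mod 10 = 3; d_q = d mod (q−1) = 43.
m₁ = c^(d_p) mod p: c ≡ 8 (mod 11), and 8^3 mod 11 = 6.
m₂ = c^(d_q) mod q: c ≡ 51 (mod 61), and 51^43 mod 61 = 31.
h = q_inv·(m₁ − m₂) mod p = 2·(6 − 31) mod 11 = 5.
m = m₂ + h·q = 31 + 5·61 = 336.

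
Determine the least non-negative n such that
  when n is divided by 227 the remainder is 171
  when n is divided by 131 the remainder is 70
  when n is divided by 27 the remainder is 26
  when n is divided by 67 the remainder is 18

37872170

The moduli are pairwise coprime; M = 227·131·27·67 = 53794233.
M/227 = 236979; 236979 ≡ 218 (mod 227); 218·126 ≡ 1, so inverse 126.
M/131 = 410643; 410643 ≡ 89 (mod 131); 89·53 ≡ 1, so inverse 53.
M/27 = 1992379; 1992379 ≡ 22 (mod 27); 22·16 ≡ 1, so inverse 16.
M/67 = 802899; 802899 ≡ 38 (mod 67); 38·30 ≡ 1, so inverse 30.
n ≡ 171·236979·126 + 70·410643·53 + 26·1992379·16 + 18·802899·30 = 7891830188.
7891830188 mod 53794233 = 37872170.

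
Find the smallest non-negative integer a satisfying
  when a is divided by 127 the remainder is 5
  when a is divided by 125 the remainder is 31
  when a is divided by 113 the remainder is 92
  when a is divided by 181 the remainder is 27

152290531

From a ≡ 5 (mod 127) write a = 5 + 127t. Substituting into a ≡ 31 (mod 125) gives 127t ≡ 26 (mod 125), and since 2⁻¹ ≡ 63 (mod 125), t ≡ 13. Hence a ≡ 5 + 127·13 = 1656 (mod 15875).
From a ≡ 1656 (mod 15875) write a = 1656 + 15875t. Substituting into a ≡ 92 (mod 113) gives 15875t ≡ 18 (mod 113), and since 55⁻¹ ≡ 37 (mod 113), t ≡ 101. Hence a ≡ 1656 + 15875·101 = 1605031 (mod 1793875).
From a ≡ 1605031 (mod 1793875) write a = 1605031 + 1793875t. Substituting into a ≡ 27 (mod 181) gives 1793875t ≡ 104 (mod 181), and since 165⁻¹ ≡ 147 (mod 181), t ≡ 84. Hence a ≡ 1605031 + 1793875·84 = 152290531 (mod 324691375).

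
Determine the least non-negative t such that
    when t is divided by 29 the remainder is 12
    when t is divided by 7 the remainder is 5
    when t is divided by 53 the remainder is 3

215

From t ≡ 12 (mod 29) write t = 12 + 29s. Substituting into t ≡ 5 (mod 7) gives 29s ≡ 0 (mod 7), and since 1⁻¹ ≡ 1 (mod 7), s ≡ 0. Hence t ≡ 12 + 29·0 = 12 (mod 203).
From t ≡ 12 (mod 203) write t = 12 + 203s. Substituting into t ≡ 3 (mod 53) gives 203s ≡ 44 (mod 53), and since 44⁻¹ ≡ 47 (mod 53), s ≡ 1. Hence t ≡ 12 + 203·1 = 215 (mod 10759).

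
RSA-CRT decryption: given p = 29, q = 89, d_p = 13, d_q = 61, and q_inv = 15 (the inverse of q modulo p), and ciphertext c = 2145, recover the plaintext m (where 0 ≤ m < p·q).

2261

m₁ = c^(d_p) mod p: c ≡ 28 (mod 29), and 28^13 mod 29 = 28.
m₂ = c^(d_q) mod q: c ≡ 9 (mod 89), and 9^61 mod 89 = 36.
h = q_inv·(m₁ − m₂) mod p = 15·(28 − 36) mod 29 = 25.
m = m₂ + h·q = 36 + 25·89 = 2261.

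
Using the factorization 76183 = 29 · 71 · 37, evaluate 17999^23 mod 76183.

Mod 29: 17999 ≡ 19; 19^23 ≡ 18 (mod 29).
Mod 71: 17999 ≡ 36; 36^23 ≡ 49 (mod 71).
Mod 37: 17999 ≡ 17; 17^23 ≡ 18 (mod 37).
Combine by CRT: x ≡ 18 (mod 29), x ≡ 49 (mod 71), x ≡ 18 (mod 37) ⇒ x ≡ 70836 (mod 76183).

70836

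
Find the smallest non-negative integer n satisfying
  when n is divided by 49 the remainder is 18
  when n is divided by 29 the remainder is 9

67

From n ≡ 18 (mod 49) write n = 18 + 49t. Substituting into n ≡ 9 (mod 29) gives 49t ≡ 20 (mod 29), and since 20⁻¹ ≡ 16 (mod 29), t ≡ 1. Hence n ≡ 18 + 49·1 = 67 (mod 1421).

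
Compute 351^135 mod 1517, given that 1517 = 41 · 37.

450

Mod 41: 351 ≡ 23; by Fermat, exponent reduces to 135 mod 40 = 15; 23^15 ≡ 40 (mod 41).
Mod 37: 351 ≡ 18; by Fermat, exponent reduces to 135 mod 36 = 27; 18^27 ≡ 6 (mod 37).
Combine by CRT: x ≡ 40 (mod 41), x ≡ 6 (mod 37) ⇒ x ≡ 450 (mod 1517).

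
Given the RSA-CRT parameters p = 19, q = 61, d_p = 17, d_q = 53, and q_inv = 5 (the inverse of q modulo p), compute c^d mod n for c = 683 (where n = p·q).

626

m₁ = c^(d_p) mod p: c ≡ 18 (mod 19), and 18^17 mod 19 = 18.
m₂ = c^(d_q) mod q: c ≡ 12 (mod 61), and 12^53 mod 61 = 16.
h = q_inv·(m₁ − m₂) mod p = 5·(18 − 16) mod 19 = 10.
m = m₂ + h·q = 16 + 10·61 = 626.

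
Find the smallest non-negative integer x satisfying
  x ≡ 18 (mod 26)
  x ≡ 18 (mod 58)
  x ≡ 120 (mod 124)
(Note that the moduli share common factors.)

gcd(26, 58) = 2 and 2 | (18 − 18), so the pair is consistent; merging gives x ≡ 18 (mod 754), where 754 = lcm(26, 58).
gcd(754, 124) = 2 and 2 | (120 − 18), so the pair is consistent; merging gives x ≡ 26408 (mod 46748), where 46748 = lcm(754, 124).
The solution is unique modulo lcm(26, 58, 124) = 46748.

26408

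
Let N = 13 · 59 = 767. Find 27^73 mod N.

Mod 13: 27 ≡ 1; by Fermat, exponent reduces to 73 mod 12 = 1; 1^1 ≡ 1 (mod 13).
Mod 59: 27 ≡ 27; by Fermat, exponent reduces to 73 mod 58 = 15; 27^15 ≡ 26 (mod 59).
Combine by CRT: x ≡ 1 (mod 13), x ≡ 26 (mod 59) ⇒ x ≡ 144 (mod 767).

144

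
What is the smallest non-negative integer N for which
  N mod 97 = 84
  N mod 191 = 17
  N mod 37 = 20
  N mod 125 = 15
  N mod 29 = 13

919293140

The moduli are pairwise coprime; M = 97·191·37·125·29 = 2484933875.
M/97 = 25617875; 25617875 ≡ 78 (mod 97); 78·51 ≡ 1, so inverse 51.
M/191 = 13010125; 13010125 ≡ 160 (mod 191); 160·154 ≡ 1, so inverse 154.
M/37 = 67160375; 67160375 ≡ 10 (mod 37); 10·26 ≡ 1, so inverse 26.
M/125 = 19879471; 19879471 ≡ 96 (mod 125); 96·56 ≡ 1, so inverse 56.
M/29 = 85687375; 85687375 ≡ 2 (mod 29); 2·15 ≡ 1, so inverse 15.
N ≡ 84·25617875·51 + 17·13010125·154 + 20·67160375·26 + 15·19879471·56 + 13·85687375·15 = 212138672515.
212138672515 mod 2484933875 = 919293140.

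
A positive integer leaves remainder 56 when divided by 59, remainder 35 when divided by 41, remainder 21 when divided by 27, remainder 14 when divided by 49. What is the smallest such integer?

The moduli are pairwise coprime; N = 59·41·27·49 = 3200337.
N/59 = 54243; 54243 ≡ 22 (mod 59); 22·51 ≡ 1, so inverse 51.
N/41 = 78057; 78057 ≡ 34 (mod 41); 34·35 ≡ 1, so inverse 35.
N/27 = 118531; 118531 ≡ 1 (mod 27), inverse 1.
N/49 = 65313; 65313 ≡ 45 (mod 49); 45·12 ≡ 1, so inverse 12.
k ≡ 56·54243·51 + 35·78057·35 + 21·118531·1 + 14·65313·12 = 263999568.
263999568 mod 3200337 = 1571934.

1571934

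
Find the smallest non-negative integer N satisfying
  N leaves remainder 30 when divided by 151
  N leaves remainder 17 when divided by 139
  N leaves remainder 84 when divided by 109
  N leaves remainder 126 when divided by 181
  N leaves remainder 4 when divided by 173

10460425974

The moduli are pairwise coprime; M = 151·139·109·181·173 = 71637912713.
M/151 = 474423263; 474423263 ≡ 138 (mod 151); 138·58 ≡ 1, so inverse 58.
M/139 = 515380667; 515380667 ≡ 81 (mod 139); 81·127 ≡ 1, so inverse 127.
M/109 = 657228557; 657228557 ≡ 86 (mod 109); 86·90 ≡ 1, so inverse 90.
M/181 = 395789573; 395789573 ≡ 131 (mod 181); 131·76 ≡ 1, so inverse 76.
M/173 = 414091981; 414091981 ≡ 46 (mod 173); 46·79 ≡ 1, so inverse 79.
N ≡ 30·474423263·58 + 17·515380667·127 + 84·657228557·90 + 126·395789573·76 + 4·414091981·79 = 10827785245637.
10827785245637 mod 71637912713 = 10460425974.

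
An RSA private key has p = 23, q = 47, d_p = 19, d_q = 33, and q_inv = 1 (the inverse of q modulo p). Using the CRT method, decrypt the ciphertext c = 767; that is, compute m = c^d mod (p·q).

924

m₁ = c^(d_p) mod p: c ≡ 8 (mod 23), and 8^19 mod 23 = 4.
m₂ = c^(d_q) mod q: c ≡ 15 (mod 47), and 15^33 mod 47 = 31.
h = q_inv·(m₁ − m₂) mod p = 1·(4 − 31) mod 23 = 19.
m = m₂ + h·q = 31 + 19·47 = 924.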